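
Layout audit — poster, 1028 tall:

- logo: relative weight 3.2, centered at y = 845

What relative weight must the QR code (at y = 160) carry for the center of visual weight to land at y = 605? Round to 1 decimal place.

The single fixed element contributes weight 3.2, moment 3.2·845 = 2704.0.
Balance at y = 605 requires (2704.0 + w·160) / (3.2 + w) = 605.
Solving: w = (605·3.2 − 2704.0) / (160 − 605) = -768.0 / -445 ≈ 1.73.

w ≈ 1.7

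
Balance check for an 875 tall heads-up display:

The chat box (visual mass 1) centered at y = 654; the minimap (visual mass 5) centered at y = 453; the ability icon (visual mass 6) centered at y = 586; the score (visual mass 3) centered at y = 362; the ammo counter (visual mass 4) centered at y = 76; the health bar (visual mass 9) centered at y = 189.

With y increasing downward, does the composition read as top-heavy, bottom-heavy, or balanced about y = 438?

top-heavy

Weights sum to 1 + 5 + 6 + 3 + 4 + 9 = 28.
y: moment 9526 / weight 28 ≈ 340.21
Since 340.2 is above (smaller y than) 438, the composition reads top-heavy.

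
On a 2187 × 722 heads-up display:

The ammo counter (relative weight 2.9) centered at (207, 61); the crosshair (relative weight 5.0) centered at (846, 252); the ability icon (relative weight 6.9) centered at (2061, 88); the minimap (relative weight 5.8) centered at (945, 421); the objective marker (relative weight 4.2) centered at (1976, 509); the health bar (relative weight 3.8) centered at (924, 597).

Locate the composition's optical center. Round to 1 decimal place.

Total weight = 2.9 + 5.0 + 6.9 + 5.8 + 4.2 + 3.8 = 28.6.
x: (2.9·207 + 5.0·846 + 6.9·2061 + 5.8·945 + 4.2·1976 + 3.8·924) / 28.6 = 36342.6 / 28.6 ≈ 1270.72
y: (2.9·61 + 5.0·252 + 6.9·88 + 5.8·421 + 4.2·509 + 3.8·597) / 28.6 = 8892.3 / 28.6 ≈ 310.92

(1270.7, 310.9)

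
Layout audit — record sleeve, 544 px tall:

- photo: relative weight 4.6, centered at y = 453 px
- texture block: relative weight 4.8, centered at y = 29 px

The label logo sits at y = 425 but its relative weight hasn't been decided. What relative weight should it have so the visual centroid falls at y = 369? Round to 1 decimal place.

w ≈ 22.2

Existing Σw = 9.4 (4.6 + 4.8); existing moment 4.6·453 + 4.8·29 = 2223.0.
Set Σw·y/Σw = 369: (2223.0 + 425w) = 369·(9.4 + w).
Rearranging, w·(425 − 369) = 369·9.4 − 2223.0 = 1245.6, so w ≈ 1245.6/56 = 22.24.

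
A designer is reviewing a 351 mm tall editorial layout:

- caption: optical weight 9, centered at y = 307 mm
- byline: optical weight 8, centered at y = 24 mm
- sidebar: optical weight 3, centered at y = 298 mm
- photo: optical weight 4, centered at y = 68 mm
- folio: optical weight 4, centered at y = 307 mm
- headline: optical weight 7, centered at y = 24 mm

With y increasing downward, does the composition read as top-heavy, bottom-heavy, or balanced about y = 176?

top-heavy

Total weight = 9 + 8 + 3 + 4 + 4 + 7 = 35.
Σw·y = 9·307 + 8·24 + 3·298 + 4·68 + 4·307 + 7·24 = 5517, so ȳ = 5517/35 ≈ 157.63.
Since 157.6 is above (smaller y than) 176, the composition reads top-heavy.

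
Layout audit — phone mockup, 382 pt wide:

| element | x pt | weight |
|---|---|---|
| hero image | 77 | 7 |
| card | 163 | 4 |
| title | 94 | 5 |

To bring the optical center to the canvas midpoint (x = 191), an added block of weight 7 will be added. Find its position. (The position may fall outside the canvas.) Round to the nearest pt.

x ≈ 390

New total weight: (7 + 4 + 5) + 7 = 23.
x: need Σw·x = 23·191 = 4393. Existing = 7·77 + 4·163 + 5·94 = 1661. Remainder 2732 / 7 ≈ 390.29.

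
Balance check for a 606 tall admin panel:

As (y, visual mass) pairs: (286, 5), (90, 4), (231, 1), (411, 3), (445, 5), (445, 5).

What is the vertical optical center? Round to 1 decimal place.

y ≈ 335.0

Total weight = 5 + 4 + 1 + 3 + 5 + 5 = 23.
y-moment: 5·286 + 4·90 + 1·231 + 3·411 + 5·445 + 5·445 = 7704; centroid 7704/23 ≈ 334.96.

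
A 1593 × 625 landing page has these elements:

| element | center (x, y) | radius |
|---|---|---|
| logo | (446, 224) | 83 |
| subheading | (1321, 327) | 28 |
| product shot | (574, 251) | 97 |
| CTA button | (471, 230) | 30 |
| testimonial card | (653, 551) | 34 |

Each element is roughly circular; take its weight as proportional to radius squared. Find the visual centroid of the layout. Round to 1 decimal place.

(558.5, 261.5)

Weights ∝ r²: logo 83² = 6889, subheading 28² = 784, product shot 97² = 9409, CTA button 30² = 900, testimonial card 34² = 1156; Σw = 19138.
x: (6889·446 + 784·1321 + 9409·574 + 900·471 + 1156·653) / 19138 = 10687692 / 19138 ≈ 558.45
y: (6889·224 + 784·327 + 9409·251 + 900·230 + 1156·551) / 19138 = 5005119 / 19138 ≈ 261.53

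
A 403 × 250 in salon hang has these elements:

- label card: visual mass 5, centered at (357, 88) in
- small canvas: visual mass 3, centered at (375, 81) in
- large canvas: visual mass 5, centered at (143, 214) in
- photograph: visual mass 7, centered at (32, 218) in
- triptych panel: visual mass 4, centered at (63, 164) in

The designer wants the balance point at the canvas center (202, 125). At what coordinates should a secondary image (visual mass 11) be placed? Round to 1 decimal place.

(269.9, 40.0)

With the secondary image, Σw becomes 5 + 3 + 5 + 7 + 4 + 11 = 35.
x: need Σw·x = 35·202 = 7070. Existing = 5·357 + 3·375 + 5·143 + 7·32 + 4·63 = 4101. Remainder 2969 / 11 ≈ 269.91.
y: need Σw·y = 35·125 = 4375. Existing = 5·88 + 3·81 + 5·214 + 7·218 + 4·164 = 3935. Remainder 440 / 11 ≈ 40.00.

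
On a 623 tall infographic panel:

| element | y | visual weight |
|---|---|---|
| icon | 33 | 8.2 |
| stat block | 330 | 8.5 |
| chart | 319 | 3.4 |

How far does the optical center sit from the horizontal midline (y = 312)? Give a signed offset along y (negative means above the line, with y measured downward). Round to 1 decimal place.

Σw = 8.2 + 8.5 + 3.4 = 20.1.
y-moment: 8.2·33 + 8.5·330 + 3.4·319 = 4160.2; centroid 4160.2/20.1 ≈ 206.98.
Against y = 312, that's 206.98 − 312 = -105.02.

≈ -105.0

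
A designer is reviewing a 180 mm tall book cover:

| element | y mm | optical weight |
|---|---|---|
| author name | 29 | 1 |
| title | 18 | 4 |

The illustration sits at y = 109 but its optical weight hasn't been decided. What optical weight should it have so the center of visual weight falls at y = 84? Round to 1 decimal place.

Known weights sum to 1 + 4 = 5; their moment is 1·29 + 4·18 = 101.
Set Σw·y/Σw = 84: (101 + 109w) = 84·(5 + w).
Rearranging, w·(109 − 84) = 84·5 − 101 = 319, so w ≈ 319/25 = 12.76.

w ≈ 12.8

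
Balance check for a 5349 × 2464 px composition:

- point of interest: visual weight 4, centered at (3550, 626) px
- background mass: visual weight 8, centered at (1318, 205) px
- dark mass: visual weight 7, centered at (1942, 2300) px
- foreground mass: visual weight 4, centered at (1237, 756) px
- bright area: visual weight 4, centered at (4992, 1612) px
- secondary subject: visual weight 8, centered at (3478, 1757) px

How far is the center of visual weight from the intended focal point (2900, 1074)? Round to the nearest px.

≈ 346 px

Σw = 4 + 8 + 7 + 4 + 4 + 8 = 35.
Σw·x = 91078; x̄ = 91078/35 ≈ 2602.23.
y: moment 43772 / weight 35 ≈ 1250.63
From (2900, 1074): dx = -297.77, dy = 176.63, so the distance is √(dx²+dy²) ≈ 346.22.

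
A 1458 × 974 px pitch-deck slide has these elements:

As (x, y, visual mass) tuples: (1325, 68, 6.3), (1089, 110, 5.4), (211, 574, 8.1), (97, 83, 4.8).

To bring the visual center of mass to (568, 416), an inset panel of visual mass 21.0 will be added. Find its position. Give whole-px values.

(452, 614)

With the inset panel, Σw becomes 6.3 + 5.4 + 8.1 + 4.8 + 21.0 = 45.6.
Along x: (16402.8 + 21.0·x) / 45.6 = 568 (existing moment 6.3·1325 + 5.4·1089 + 8.1·211 + 4.8·97 = 16402.8) ⇒ x = (25900.8 − 16402.8) / 21.0 ≈ 452.29.
Along y: (6070.2 + 21.0·y) / 45.6 = 416 (existing moment 6.3·68 + 5.4·110 + 8.1·574 + 4.8·83 = 6070.2) ⇒ y = (18969.6 − 6070.2) / 21.0 ≈ 614.26.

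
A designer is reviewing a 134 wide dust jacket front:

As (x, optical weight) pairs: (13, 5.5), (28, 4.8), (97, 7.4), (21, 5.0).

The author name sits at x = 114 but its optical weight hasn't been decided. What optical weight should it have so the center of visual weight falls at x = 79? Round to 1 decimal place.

w ≈ 21.8

Existing Σw = 22.7 (5.5 + 4.8 + 7.4 + 5.0); existing moment 5.5·13 + 4.8·28 + 7.4·97 + 5.0·21 = 1028.7.
Set Σw·x/Σw = 79: (1028.7 + 114w) = 79·(22.7 + w).
Solving: w = (79·22.7 − 1028.7) / (114 − 79) = 764.6 / 35 ≈ 21.85.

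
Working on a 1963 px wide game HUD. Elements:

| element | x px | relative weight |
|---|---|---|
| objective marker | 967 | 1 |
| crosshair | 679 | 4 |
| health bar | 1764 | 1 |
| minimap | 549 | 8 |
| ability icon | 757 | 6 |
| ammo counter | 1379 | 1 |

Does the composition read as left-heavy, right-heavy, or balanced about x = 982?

left-heavy

Total weight = 1 + 4 + 1 + 8 + 6 + 1 = 21.
Σw·x = 15760; x̄ = 15760/21 ≈ 750.48.
Since 750.5 is left of 982, the composition reads left-heavy.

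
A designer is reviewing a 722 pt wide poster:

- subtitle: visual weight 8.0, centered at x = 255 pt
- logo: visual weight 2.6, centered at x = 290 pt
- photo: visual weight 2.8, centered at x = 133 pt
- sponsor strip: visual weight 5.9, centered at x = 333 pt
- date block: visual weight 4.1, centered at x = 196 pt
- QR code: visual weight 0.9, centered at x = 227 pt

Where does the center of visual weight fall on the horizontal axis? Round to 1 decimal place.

x ≈ 252.6

Weights sum to 8.0 + 2.6 + 2.8 + 5.9 + 4.1 + 0.9 = 24.3.
Σw·x = 8.0·255 + 2.6·290 + 2.8·133 + 5.9·333 + 4.1·196 + 0.9·227 = 6139.0, so x̄ = 6139.0/24.3 ≈ 252.63.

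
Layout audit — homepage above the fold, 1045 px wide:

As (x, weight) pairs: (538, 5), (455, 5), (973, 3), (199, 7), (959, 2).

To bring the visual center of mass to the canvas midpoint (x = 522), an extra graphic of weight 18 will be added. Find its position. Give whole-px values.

With the extra graphic, Σw becomes 5 + 5 + 3 + 7 + 2 + 18 = 40.
x: target moment 40×522 = 20880; current 5·538 + 5·455 + 3·973 + 7·199 + 2·959 = 11195; the extra graphic supplies 9685, so x = 9685/18 ≈ 538.06.

x ≈ 538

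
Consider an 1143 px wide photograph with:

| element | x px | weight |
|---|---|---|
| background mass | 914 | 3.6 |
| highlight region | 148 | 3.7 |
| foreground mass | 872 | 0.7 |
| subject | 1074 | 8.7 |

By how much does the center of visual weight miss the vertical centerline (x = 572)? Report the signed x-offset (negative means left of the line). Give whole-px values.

Total weight = 3.6 + 3.7 + 0.7 + 8.7 = 16.7.
Σw·x = 3.6·914 + 3.7·148 + 0.7·872 + 8.7·1074 = 13792.2, so x̄ = 13792.2/16.7 ≈ 825.88.
Offset from x = 572: 825.88 − 572 ≈ 253.88.

≈ 254 px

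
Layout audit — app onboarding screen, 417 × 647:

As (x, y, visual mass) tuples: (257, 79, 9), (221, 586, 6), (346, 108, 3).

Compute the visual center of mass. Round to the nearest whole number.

Σw = 9 + 6 + 3 = 18.
Σw·x = 9·257 + 6·221 + 3·346 = 4677, so x̄ = 4677/18 ≈ 259.83.
Σw·y = 9·79 + 6·586 + 3·108 = 4551, so ȳ = 4551/18 ≈ 252.83.

(260, 253)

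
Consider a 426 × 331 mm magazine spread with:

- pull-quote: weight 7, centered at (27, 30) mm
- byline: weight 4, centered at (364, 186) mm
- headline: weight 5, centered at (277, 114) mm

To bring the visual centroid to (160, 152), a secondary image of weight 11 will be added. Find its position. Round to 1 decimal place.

With the secondary image, Σw becomes 7 + 4 + 5 + 11 = 27.
x: need Σw·x = 27·160 = 4320. Existing = 7·27 + 4·364 + 5·277 = 3030. Remainder 1290 / 11 ≈ 117.27.
y: need Σw·y = 27·152 = 4104. Existing = 7·30 + 4·186 + 5·114 = 1524. Remainder 2580 / 11 ≈ 234.55.

(117.3, 234.5)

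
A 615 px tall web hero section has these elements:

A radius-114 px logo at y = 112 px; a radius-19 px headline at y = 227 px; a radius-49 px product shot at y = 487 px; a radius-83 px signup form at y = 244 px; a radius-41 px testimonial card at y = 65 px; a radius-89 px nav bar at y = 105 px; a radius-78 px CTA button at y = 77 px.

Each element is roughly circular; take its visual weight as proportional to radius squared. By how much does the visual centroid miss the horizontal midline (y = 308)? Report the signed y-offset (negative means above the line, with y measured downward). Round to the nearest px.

≈ -157 px

r² weights: logo 114² = 12996, headline 19² = 361, product shot 49² = 2401, signup form 83² = 6889, testimonial card 41² = 1681, nav bar 89² = 7921, CTA button 78² = 6084. Total = 38333.
y: (12996·112 + 361·227 + 2401·487 + 6889·244 + 1681·65 + 7921·105 + 6084·77) / 38333 = 5797140 / 38333 ≈ 151.23
Against y = 308, that's 151.23 − 308 = -156.77.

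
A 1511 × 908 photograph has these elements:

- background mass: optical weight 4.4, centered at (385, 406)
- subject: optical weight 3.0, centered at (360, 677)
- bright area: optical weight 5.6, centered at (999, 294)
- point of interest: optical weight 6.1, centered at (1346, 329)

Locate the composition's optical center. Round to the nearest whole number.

(868, 391)

Σw = 4.4 + 3.0 + 5.6 + 6.1 = 19.1.
Σw·x = 4.4·385 + 3.0·360 + 5.6·999 + 6.1·1346 = 16579.0, so x̄ = 16579.0/19.1 ≈ 868.01.
Σw·y = 4.4·406 + 3.0·677 + 5.6·294 + 6.1·329 = 7470.7, so ȳ = 7470.7/19.1 ≈ 391.14.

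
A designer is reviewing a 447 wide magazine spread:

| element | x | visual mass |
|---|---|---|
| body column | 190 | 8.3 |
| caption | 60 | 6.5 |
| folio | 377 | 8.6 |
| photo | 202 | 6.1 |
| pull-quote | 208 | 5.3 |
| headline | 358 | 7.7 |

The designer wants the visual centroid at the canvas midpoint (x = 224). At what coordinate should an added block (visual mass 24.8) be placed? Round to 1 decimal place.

After adding the added block, total weight = 8.3 + 6.5 + 8.6 + 6.1 + 5.3 + 7.7 + 24.8 = 67.3.
x: target moment 67.3×224 = 15075.2; current 8.3·190 + 6.5·60 + 8.6·377 + 6.1·202 + 5.3·208 + 7.7·358 = 10300.4; the added block supplies 4774.8, so x = 4774.8/24.8 ≈ 192.53.

x ≈ 192.5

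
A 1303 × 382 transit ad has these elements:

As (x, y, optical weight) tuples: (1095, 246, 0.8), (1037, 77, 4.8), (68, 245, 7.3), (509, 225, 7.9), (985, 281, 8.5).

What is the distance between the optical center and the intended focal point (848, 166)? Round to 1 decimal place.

Weights sum to 0.8 + 4.8 + 7.3 + 7.9 + 8.5 = 29.3.
Σw·x = 0.8·1095 + 4.8·1037 + 7.3·68 + 7.9·509 + 8.5·985 = 18743.6, so x̄ = 18743.6/29.3 ≈ 639.71.
Σw·y = 0.8·246 + 4.8·77 + 7.3·245 + 7.9·225 + 8.5·281 = 6520.9, so ȳ = 6520.9/29.3 ≈ 222.56.
Offset from (848, 166): Δx ≈ -208.29, Δy ≈ 56.56; distance = √(Δx² + Δy²) ≈ 215.83.

≈ 215.8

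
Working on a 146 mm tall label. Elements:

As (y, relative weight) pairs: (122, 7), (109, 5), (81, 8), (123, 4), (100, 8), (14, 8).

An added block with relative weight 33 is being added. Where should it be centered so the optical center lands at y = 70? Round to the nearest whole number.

y ≈ 50

New total weight: (7 + 5 + 8 + 4 + 8 + 8) + 33 = 73.
y: need Σw·y = 73·70 = 5110. Existing = 7·122 + 5·109 + 8·81 + 4·123 + 8·100 + 8·14 = 3451. Remainder 1659 / 33 ≈ 50.27.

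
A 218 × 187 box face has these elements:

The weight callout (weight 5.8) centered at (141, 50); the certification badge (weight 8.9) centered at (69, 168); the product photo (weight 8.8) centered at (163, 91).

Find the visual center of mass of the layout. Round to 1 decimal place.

Total weight = 5.8 + 8.9 + 8.8 = 23.5.
x-moment: 5.8·141 + 8.9·69 + 8.8·163 = 2866.3; centroid 2866.3/23.5 ≈ 121.97.
y-moment: 5.8·50 + 8.9·168 + 8.8·91 = 2586.0; centroid 2586.0/23.5 ≈ 110.04.

(122.0, 110.0)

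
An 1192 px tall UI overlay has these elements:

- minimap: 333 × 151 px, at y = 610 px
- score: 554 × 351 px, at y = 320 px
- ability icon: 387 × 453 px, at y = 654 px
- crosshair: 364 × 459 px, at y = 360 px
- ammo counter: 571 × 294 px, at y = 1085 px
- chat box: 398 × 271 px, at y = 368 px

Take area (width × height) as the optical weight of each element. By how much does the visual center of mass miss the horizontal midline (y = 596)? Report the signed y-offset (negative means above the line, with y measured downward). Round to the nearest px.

≈ -29 px

Areas: minimap 333·151 = 50283, score 554·351 = 194454, ability icon 387·453 = 175311, crosshair 364·459 = 167076, ammo counter 571·294 = 167874, chat box 398·271 = 107858. Total weight = 862856.
y-moment: 50283·610 + 194454·320 + 175311·654 + 167076·360 + 167874·1085 + 107858·368 = 489533698; centroid 489533698/862856 ≈ 567.34.
Against y = 596, that's 567.34 − 596 = -28.66.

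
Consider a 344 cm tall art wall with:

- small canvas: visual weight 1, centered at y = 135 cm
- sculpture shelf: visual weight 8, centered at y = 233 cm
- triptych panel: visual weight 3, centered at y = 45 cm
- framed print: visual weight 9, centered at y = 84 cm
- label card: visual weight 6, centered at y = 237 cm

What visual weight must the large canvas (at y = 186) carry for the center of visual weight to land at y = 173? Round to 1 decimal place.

Fixed elements: Σw = 1 + 8 + 3 + 9 + 6 = 27, Σw·y = 1·135 + 8·233 + 3·45 + 9·84 + 6·237 = 4312.
For the centroid to hit 173: (4312 + w·186) / (27 + w) = 173.
Solving: w = (173·27 − 4312) / (186 − 173) = 359 / 13 ≈ 27.62.

w ≈ 27.6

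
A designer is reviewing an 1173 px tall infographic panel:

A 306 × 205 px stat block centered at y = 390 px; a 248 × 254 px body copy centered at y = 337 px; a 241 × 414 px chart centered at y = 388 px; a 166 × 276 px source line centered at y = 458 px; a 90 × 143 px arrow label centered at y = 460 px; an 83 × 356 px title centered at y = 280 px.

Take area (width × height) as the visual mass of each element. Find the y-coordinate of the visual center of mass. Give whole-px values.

y ≈ 381

Taking area as weight: stat block 306·205 = 62730, body copy 248·254 = 62992, chart 241·414 = 99774, source line 166·276 = 45816, arrow label 90·143 = 12870, title 83·356 = 29548. Sum 313730.
y: moment 119582684 / weight 313730 ≈ 381.16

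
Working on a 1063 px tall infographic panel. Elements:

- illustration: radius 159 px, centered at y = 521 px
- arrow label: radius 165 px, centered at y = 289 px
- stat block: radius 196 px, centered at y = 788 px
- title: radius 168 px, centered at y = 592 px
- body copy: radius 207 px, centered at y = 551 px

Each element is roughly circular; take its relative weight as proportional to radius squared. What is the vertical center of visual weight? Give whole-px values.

y ≈ 566

Weights ∝ r²: illustration 159² = 25281, arrow label 165² = 27225, stat block 196² = 38416, title 168² = 28224, body copy 207² = 42849; Σw = 161995.
y: (25281·521 + 27225·289 + 38416·788 + 28224·592 + 42849·551) / 161995 = 91629641 / 161995 ≈ 565.63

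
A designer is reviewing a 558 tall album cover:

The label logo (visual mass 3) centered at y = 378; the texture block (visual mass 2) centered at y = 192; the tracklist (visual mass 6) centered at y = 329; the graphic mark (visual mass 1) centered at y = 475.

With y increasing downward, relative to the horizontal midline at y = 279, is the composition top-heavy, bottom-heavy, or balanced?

Σw = 3 + 2 + 6 + 1 = 12.
Σw·y = 3·378 + 2·192 + 6·329 + 1·475 = 3967, so ȳ = 3967/12 ≈ 330.58.
330.6 vs midline 279 → bottom-heavy.

bottom-heavy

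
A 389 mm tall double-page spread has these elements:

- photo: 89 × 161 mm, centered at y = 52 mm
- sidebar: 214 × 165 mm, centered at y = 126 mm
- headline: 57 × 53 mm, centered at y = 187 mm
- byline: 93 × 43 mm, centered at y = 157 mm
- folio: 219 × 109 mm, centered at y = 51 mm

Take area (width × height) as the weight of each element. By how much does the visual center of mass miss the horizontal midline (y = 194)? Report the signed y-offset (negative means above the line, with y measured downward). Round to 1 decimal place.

≈ -99.6 mm

Taking area as weight: photo 89·161 = 14329, sidebar 214·165 = 35310, headline 57·53 = 3021, byline 93·43 = 3999, folio 219·109 = 23871. Sum 80530.
Σw·y = 14329·52 + 35310·126 + 3021·187 + 3999·157 + 23871·51 = 7604359, so ȳ = 7604359/80530 ≈ 94.43.
Difference: 94.43 − 194 ≈ -99.57.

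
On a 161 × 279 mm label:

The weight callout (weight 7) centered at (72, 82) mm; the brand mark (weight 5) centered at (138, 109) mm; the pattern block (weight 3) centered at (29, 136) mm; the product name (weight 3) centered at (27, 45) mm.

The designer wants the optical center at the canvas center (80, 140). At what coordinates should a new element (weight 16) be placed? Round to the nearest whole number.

After adding the new element, total weight = 7 + 5 + 3 + 3 + 16 = 34.
Along x: (1362 + 16·x) / 34 = 80 (existing moment 7·72 + 5·138 + 3·29 + 3·27 = 1362) ⇒ x = (2720 − 1362) / 16 ≈ 84.88.
Along y: (1662 + 16·y) / 34 = 140 (existing moment 7·82 + 5·109 + 3·136 + 3·45 = 1662) ⇒ y = (4760 − 1662) / 16 ≈ 193.62.

(85, 194)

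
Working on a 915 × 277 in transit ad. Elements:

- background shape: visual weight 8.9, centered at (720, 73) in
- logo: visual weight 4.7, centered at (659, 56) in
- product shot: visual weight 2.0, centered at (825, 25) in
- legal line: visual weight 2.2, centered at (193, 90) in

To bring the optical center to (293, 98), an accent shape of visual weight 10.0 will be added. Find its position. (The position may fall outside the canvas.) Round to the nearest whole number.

With the accent shape, Σw becomes 8.9 + 4.7 + 2.0 + 2.2 + 10.0 = 27.8.
x: target moment 27.8×293 = 8145.4; current 8.9·720 + 4.7·659 + 2.0·825 + 2.2·193 = 11579.9; the accent shape supplies -3434.5, so x = -3434.5/10.0 ≈ -343.45.
y: target moment 27.8×98 = 2724.4; current 8.9·73 + 4.7·56 + 2.0·25 + 2.2·90 = 1160.9; the accent shape supplies 1563.5, so y = 1563.5/10.0 ≈ 156.35.

(-343, 156)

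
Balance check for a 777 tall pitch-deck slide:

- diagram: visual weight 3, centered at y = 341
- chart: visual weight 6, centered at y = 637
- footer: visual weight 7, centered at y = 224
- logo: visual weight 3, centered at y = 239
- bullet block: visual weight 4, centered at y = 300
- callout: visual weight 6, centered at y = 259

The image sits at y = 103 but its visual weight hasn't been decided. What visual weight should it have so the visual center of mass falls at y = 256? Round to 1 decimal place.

w ≈ 16.1

Fixed elements: Σw = 3 + 6 + 7 + 3 + 4 + 6 = 29, Σw·y = 3·341 + 6·637 + 7·224 + 3·239 + 4·300 + 6·259 = 9884.
Balance at y = 256 requires (9884 + w·103) / (29 + w) = 256.
Rearranging, w·(103 − 256) = 256·29 − 9884 = -2460, so w ≈ -2460/-153 = 16.08.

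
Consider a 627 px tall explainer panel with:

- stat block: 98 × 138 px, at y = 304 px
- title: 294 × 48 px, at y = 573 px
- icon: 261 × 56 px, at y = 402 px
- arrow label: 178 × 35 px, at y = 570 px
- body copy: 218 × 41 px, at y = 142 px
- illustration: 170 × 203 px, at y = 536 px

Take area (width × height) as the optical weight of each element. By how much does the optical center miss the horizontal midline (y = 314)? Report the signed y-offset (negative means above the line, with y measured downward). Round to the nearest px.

≈ 136 px

Taking area as weight: stat block 98·138 = 13524, title 294·48 = 14112, icon 261·56 = 14616, arrow label 178·35 = 6230, body copy 218·41 = 8938, illustration 170·203 = 34510. Sum 91930.
y: moment 41390760 / weight 91930 ≈ 450.24
Difference: 450.24 − 314 ≈ 136.24.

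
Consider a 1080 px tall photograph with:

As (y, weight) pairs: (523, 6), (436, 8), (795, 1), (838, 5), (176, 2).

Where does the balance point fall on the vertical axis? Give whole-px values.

Σw = 6 + 8 + 1 + 5 + 2 = 22.
Σw·y = 6·523 + 8·436 + 1·795 + 5·838 + 2·176 = 11963, so ȳ = 11963/22 ≈ 543.77.

y ≈ 544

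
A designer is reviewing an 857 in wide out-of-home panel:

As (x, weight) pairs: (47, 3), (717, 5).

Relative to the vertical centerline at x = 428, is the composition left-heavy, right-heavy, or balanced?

right-heavy

Σw = 3 + 5 = 8.
x-moment: 3·47 + 5·717 = 3726; centroid 3726/8 ≈ 465.75.
Since 465.8 is right of 428, the composition reads right-heavy.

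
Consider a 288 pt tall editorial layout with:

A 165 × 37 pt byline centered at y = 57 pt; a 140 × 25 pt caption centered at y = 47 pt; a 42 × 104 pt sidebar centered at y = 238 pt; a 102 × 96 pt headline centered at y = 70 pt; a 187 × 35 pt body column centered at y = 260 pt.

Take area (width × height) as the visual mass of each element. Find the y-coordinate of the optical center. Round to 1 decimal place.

y ≈ 130.0

Areas → weights: byline 165·37 = 6105, caption 140·25 = 3500, sidebar 42·104 = 4368, headline 102·96 = 9792, body column 187·35 = 6545; Σw = 30310.
Σw·y = 6105·57 + 3500·47 + 4368·238 + 9792·70 + 6545·260 = 3939209, so ȳ = 3939209/30310 ≈ 129.96.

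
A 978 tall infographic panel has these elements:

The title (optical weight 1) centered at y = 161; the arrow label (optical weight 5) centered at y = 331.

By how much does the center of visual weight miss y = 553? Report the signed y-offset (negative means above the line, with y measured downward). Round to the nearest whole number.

Weights sum to 1 + 5 = 6.
y: (1·161 + 5·331) / 6 = 1816 / 6 ≈ 302.67
Against y = 553, that's 302.67 − 553 = -250.33.

≈ -250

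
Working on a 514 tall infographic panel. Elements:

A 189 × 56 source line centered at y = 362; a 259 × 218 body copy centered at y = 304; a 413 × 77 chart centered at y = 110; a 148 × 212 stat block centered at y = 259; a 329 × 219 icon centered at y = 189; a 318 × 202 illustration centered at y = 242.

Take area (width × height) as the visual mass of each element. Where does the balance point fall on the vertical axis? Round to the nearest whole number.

Areas → weights: source line 189·56 = 10584, body copy 259·218 = 56462, chart 413·77 = 31801, stat block 148·212 = 31376, icon 329·219 = 72051, illustration 318·202 = 64236; Σw = 266510.
y: moment 61783101 / weight 266510 ≈ 231.82

y ≈ 232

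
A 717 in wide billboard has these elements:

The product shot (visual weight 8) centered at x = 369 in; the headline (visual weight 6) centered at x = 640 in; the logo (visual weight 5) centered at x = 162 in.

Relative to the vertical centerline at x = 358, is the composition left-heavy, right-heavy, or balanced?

Σw = 8 + 6 + 5 = 19.
x-moment: 8·369 + 6·640 + 5·162 = 7602; centroid 7602/19 ≈ 400.11.
Since 400.1 is right of 358, the composition reads right-heavy.

right-heavy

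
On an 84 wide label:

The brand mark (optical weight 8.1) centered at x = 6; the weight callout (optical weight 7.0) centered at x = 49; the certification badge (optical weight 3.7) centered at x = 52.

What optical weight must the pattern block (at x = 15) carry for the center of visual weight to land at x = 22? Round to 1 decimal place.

Existing Σw = 18.8 (8.1 + 7.0 + 3.7); existing moment 8.1·6 + 7.0·49 + 3.7·52 = 584.0.
Balance at x = 22 requires (584.0 + w·15) / (18.8 + w) = 22.
Solving: w = (22·18.8 − 584.0) / (15 − 22) = -170.4 / -7 ≈ 24.34.

w ≈ 24.3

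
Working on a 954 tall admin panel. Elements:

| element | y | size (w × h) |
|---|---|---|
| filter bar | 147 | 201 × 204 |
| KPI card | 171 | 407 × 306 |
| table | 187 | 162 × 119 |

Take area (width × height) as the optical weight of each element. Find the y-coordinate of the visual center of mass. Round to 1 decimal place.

Areas → weights: filter bar 201·204 = 41004, KPI card 407·306 = 124542, table 162·119 = 19278; Σw = 184824.
y-moment: 41004·147 + 124542·171 + 19278·187 = 30929256; centroid 30929256/184824 ≈ 167.34.

y ≈ 167.3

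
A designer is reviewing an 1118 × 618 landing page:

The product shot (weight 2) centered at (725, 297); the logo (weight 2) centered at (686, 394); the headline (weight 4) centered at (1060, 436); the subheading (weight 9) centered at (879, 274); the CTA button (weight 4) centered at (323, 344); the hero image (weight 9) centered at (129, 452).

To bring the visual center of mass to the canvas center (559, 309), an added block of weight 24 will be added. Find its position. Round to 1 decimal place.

(531.7, 235.4)

After adding the added block, total weight = 2 + 2 + 4 + 9 + 4 + 9 + 24 = 54.
x: target moment 54×559 = 30186; current 2·725 + 2·686 + 4·1060 + 9·879 + 4·323 + 9·129 = 17426; the added block supplies 12760, so x = 12760/24 ≈ 531.67.
y: target moment 54×309 = 16686; current 2·297 + 2·394 + 4·436 + 9·274 + 4·344 + 9·452 = 11036; the added block supplies 5650, so y = 5650/24 ≈ 235.42.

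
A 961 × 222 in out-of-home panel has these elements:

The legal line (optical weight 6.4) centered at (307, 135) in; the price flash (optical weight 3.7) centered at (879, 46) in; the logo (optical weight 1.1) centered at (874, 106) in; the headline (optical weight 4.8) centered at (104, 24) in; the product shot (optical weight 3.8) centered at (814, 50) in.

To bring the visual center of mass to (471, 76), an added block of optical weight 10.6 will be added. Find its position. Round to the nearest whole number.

(429, 81)

After adding the added block, total weight = 6.4 + 3.7 + 1.1 + 4.8 + 3.8 + 10.6 = 30.4.
x: target moment 30.4×471 = 14318.4; current 6.4·307 + 3.7·879 + 1.1·874 + 4.8·104 + 3.8·814 = 9770.9; the added block supplies 4547.5, so x = 4547.5/10.6 ≈ 429.01.
y: target moment 30.4×76 = 2310.4; current 6.4·135 + 3.7·46 + 1.1·106 + 4.8·24 + 3.8·50 = 1456.0; the added block supplies 854.4, so y = 854.4/10.6 ≈ 80.60.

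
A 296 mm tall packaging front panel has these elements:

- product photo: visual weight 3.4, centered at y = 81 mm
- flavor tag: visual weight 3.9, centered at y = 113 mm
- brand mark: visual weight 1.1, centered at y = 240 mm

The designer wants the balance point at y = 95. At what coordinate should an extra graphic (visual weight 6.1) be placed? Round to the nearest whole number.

y ≈ 65

After adding the extra graphic, total weight = 3.4 + 3.9 + 1.1 + 6.1 = 14.5.
Along y: (980.1 + 6.1·y) / 14.5 = 95 (existing moment 3.4·81 + 3.9·113 + 1.1·240 = 980.1) ⇒ y = (1377.5 − 980.1) / 6.1 ≈ 65.15.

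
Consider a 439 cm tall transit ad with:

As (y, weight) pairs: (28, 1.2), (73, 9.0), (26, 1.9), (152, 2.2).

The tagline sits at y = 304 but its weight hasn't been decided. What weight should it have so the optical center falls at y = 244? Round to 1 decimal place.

Existing Σw = 14.3 (1.2 + 9.0 + 1.9 + 2.2); existing moment 1.2·28 + 9.0·73 + 1.9·26 + 2.2·152 = 1074.4.
Balance at y = 244 requires (1074.4 + w·304) / (14.3 + w) = 244.
Rearranging, w·(304 − 244) = 244·14.3 − 1074.4 = 2414.8, so w ≈ 2414.8/60 = 40.25.

w ≈ 40.2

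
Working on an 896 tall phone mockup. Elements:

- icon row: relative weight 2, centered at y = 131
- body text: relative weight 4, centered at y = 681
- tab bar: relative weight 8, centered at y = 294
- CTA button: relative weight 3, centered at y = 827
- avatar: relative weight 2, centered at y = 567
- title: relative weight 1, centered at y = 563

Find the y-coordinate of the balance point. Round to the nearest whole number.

Total weight = 2 + 4 + 8 + 3 + 2 + 1 = 20.
y-moment: 2·131 + 4·681 + 8·294 + 3·827 + 2·567 + 1·563 = 9516; centroid 9516/20 ≈ 475.80.

y ≈ 476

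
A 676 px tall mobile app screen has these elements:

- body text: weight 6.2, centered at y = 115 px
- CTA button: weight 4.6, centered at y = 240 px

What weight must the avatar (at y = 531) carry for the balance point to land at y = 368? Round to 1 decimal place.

w ≈ 13.2

Known weights sum to 6.2 + 4.6 = 10.8; their moment is 6.2·115 + 4.6·240 = 1817.0.
Balance at y = 368 requires (1817.0 + w·531) / (10.8 + w) = 368.
So w = (368·10.8 − 1817.0)/(531 − 368) = 2157.4/163 ≈ 13.24.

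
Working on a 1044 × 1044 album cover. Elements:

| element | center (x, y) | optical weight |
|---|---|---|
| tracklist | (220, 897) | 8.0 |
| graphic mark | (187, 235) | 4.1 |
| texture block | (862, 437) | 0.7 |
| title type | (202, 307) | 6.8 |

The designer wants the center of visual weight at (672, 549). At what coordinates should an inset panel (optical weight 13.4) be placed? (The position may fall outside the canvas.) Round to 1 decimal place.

(1318.8, 566.0)

After adding the inset panel, total weight = 8.0 + 4.1 + 0.7 + 6.8 + 13.4 = 33.0.
x: target moment 33.0×672 = 22176.0; current 8.0·220 + 4.1·187 + 0.7·862 + 6.8·202 = 4503.7; the inset panel supplies 17672.3, so x = 17672.3/13.4 ≈ 1318.83.
y: target moment 33.0×549 = 18117.0; current 8.0·897 + 4.1·235 + 0.7·437 + 6.8·307 = 10533.0; the inset panel supplies 7584.0, so y = 7584.0/13.4 ≈ 565.97.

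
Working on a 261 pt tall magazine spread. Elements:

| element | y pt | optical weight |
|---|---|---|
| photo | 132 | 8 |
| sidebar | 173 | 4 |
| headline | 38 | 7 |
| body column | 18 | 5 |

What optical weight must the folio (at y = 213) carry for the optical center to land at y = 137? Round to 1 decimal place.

Fixed elements: Σw = 8 + 4 + 7 + 5 = 24, Σw·y = 8·132 + 4·173 + 7·38 + 5·18 = 2104.
Set Σw·y/Σw = 137: (2104 + 213w) = 137·(24 + w).
So w = (137·24 − 2104)/(213 − 137) = 1184/76 ≈ 15.58.

w ≈ 15.6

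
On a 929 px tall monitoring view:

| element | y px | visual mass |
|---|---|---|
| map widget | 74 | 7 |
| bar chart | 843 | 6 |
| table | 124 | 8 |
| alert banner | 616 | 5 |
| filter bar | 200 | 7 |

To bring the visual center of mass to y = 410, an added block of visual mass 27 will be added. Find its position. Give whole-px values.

y ≈ 502

After adding the added block, total weight = 7 + 6 + 8 + 5 + 7 + 27 = 60.
y: need Σw·y = 60·410 = 24600. Existing = 7·74 + 6·843 + 8·124 + 5·616 + 7·200 = 11048. Remainder 13552 / 27 ≈ 501.93.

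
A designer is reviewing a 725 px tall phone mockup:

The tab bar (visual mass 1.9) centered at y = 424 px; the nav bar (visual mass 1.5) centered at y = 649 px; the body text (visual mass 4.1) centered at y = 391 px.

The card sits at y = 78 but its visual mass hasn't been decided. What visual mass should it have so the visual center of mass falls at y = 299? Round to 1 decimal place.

w ≈ 5.2

Known weights sum to 1.9 + 1.5 + 4.1 = 7.5; their moment is 1.9·424 + 1.5·649 + 4.1·391 = 3382.2.
Balance at y = 299 requires (3382.2 + w·78) / (7.5 + w) = 299.
So w = (299·7.5 − 3382.2)/(78 − 299) = -1139.7/-221 ≈ 5.16.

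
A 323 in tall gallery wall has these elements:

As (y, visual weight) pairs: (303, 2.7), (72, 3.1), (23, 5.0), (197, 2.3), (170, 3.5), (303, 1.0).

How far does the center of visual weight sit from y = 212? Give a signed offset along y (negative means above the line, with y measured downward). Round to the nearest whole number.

Total weight = 2.7 + 3.1 + 5.0 + 2.3 + 3.5 + 1.0 = 17.6.
y: moment 2507.4 / weight 17.6 ≈ 142.47
Against y = 212, that's 142.47 − 212 = -69.53.

≈ -70 in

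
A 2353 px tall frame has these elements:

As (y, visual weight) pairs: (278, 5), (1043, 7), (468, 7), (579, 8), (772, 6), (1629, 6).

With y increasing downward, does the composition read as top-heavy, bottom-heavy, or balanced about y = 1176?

top-heavy

Σw = 5 + 7 + 7 + 8 + 6 + 6 = 39.
y: (5·278 + 7·1043 + 7·468 + 8·579 + 6·772 + 6·1629) / 39 = 31005 / 39 ≈ 795.00
795.0 lies above (smaller y than) the midline 1176, so the layout is top-heavy.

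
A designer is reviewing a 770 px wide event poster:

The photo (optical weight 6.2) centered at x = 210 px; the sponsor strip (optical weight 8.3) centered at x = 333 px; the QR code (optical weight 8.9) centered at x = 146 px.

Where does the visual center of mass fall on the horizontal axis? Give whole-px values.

x ≈ 229

Total weight = 6.2 + 8.3 + 8.9 = 23.4.
x: (6.2·210 + 8.3·333 + 8.9·146) / 23.4 = 5365.3 / 23.4 ≈ 229.29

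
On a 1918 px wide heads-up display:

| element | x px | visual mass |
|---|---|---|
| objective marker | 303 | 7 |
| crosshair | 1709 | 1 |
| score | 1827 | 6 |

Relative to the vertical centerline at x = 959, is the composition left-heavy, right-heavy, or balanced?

right-heavy

Weights sum to 7 + 1 + 6 = 14.
x: (7·303 + 1·1709 + 6·1827) / 14 = 14792 / 14 ≈ 1056.57
Since 1056.6 is right of 959, the composition reads right-heavy.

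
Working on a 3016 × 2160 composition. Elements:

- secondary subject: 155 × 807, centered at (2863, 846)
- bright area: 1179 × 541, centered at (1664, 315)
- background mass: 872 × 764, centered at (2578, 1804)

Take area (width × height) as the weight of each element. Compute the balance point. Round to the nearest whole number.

(2195, 1056)

Areas: secondary subject 155·807 = 125085, bright area 1179·541 = 637839, background mass 872·764 = 666208. Total weight = 1429132.
x-moment: 125085·2863 + 637839·1664 + 666208·2578 = 3136966675; centroid 3136966675/1429132 ≈ 2195.02.
y-moment: 125085·846 + 637839·315 + 666208·1804 = 1508580427; centroid 1508580427/1429132 ≈ 1055.59.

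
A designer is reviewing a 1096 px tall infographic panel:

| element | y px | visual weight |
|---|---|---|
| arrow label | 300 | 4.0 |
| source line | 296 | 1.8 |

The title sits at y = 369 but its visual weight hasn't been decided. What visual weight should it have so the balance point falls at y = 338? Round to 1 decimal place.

Fixed elements: Σw = 4.0 + 1.8 = 5.8, Σw·y = 4.0·300 + 1.8·296 = 1732.8.
Set Σw·y/Σw = 338: (1732.8 + 369w) = 338·(5.8 + w).
Rearranging, w·(369 − 338) = 338·5.8 − 1732.8 = 227.6, so w ≈ 227.6/31 = 7.34.

w ≈ 7.3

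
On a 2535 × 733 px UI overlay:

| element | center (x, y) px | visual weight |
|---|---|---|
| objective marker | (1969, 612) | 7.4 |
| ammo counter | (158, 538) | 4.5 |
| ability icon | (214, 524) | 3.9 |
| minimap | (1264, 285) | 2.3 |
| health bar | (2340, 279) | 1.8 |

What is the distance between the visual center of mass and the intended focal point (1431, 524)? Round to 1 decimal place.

≈ 263.8 px

Weights sum to 7.4 + 4.5 + 3.9 + 2.3 + 1.8 = 19.9.
Σw·x = 7.4·1969 + 4.5·158 + 3.9·214 + 2.3·1264 + 1.8·2340 = 23235.4, so x̄ = 23235.4/19.9 ≈ 1167.61.
Σw·y = 7.4·612 + 4.5·538 + 3.9·524 + 2.3·285 + 1.8·279 = 10151.1, so ȳ = 10151.1/19.9 ≈ 510.11.
Offset from (1431, 524): Δx ≈ -263.39, Δy ≈ -13.89; distance = √(Δx² + Δy²) ≈ 263.76.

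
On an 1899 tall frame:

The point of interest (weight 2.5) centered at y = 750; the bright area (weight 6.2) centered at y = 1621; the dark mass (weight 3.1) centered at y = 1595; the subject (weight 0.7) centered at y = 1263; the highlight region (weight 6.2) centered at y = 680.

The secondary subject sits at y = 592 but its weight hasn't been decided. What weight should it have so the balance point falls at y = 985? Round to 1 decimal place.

Existing Σw = 18.7 (2.5 + 6.2 + 3.1 + 0.7 + 6.2); existing moment 2.5·750 + 6.2·1621 + 3.1·1595 + 0.7·1263 + 6.2·680 = 21969.8.
Balance at y = 985 requires (21969.8 + w·592) / (18.7 + w) = 985.
Solving: w = (985·18.7 − 21969.8) / (592 − 985) = -3550.3 / -393 ≈ 9.03.

w ≈ 9.0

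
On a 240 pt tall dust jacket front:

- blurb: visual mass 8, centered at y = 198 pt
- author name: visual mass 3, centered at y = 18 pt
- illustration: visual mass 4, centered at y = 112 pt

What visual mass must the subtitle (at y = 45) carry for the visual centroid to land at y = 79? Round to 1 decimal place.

Fixed elements: Σw = 8 + 3 + 4 = 15, Σw·y = 8·198 + 3·18 + 4·112 = 2086.
For the centroid to hit 79: (2086 + w·45) / (15 + w) = 79.
Rearranging, w·(45 − 79) = 79·15 − 2086 = -901, so w ≈ -901/-34 = 26.50.

w ≈ 26.5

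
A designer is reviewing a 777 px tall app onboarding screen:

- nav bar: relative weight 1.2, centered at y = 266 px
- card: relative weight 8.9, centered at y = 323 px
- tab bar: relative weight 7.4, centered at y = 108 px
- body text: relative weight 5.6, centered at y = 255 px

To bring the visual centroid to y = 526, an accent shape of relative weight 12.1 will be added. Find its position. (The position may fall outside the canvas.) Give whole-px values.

y ≈ 1082

After adding the accent shape, total weight = 1.2 + 8.9 + 7.4 + 5.6 + 12.1 = 35.2.
y: need Σw·y = 35.2·526 = 18515.2. Existing = 1.2·266 + 8.9·323 + 7.4·108 + 5.6·255 = 5421.1. Remainder 13094.1 / 12.1 ≈ 1082.16.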